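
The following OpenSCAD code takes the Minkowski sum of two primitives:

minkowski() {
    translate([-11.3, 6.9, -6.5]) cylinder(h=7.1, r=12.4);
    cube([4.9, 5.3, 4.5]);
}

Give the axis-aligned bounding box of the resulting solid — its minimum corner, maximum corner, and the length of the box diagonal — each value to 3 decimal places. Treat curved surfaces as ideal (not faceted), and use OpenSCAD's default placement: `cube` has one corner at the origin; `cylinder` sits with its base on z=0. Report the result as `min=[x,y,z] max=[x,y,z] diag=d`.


min=[-23.700,-5.500,-6.500] max=[6.000,24.600,5.100] diag=43.848

A = translate([-11.3, 6.9, -6.5]) cylinder(h=7.1, r=12.4) → bbox [-23.7,-5.5,-6.5] .. [1.1,19.3,0.6]
B = cube([4.9, 5.3, 4.5]) → bbox [0,0,0] .. [4.9,5.3,4.5]
lo = A.lo+B.lo = [-23.7+0, -5.5+0, -6.5+0] = [-23.700,-5.500,-6.500]
hi = A.hi+B.hi = [1.1+4.9, 19.3+5.3, 0.6+4.5] = [6.000,24.600,5.100]
diag = √(29.7²+30.1²+11.6²) = √1922.66 = 43.848


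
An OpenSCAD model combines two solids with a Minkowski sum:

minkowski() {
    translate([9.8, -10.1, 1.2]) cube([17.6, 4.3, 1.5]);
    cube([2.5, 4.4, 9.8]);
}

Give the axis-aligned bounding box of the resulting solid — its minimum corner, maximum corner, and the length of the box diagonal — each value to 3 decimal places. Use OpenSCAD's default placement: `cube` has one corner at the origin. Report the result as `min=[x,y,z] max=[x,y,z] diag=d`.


min=[9.800,-10.100,1.200] max=[29.900,-1.400,12.500] diag=24.645

A = translate([9.8, -10.1, 1.2]) cube([17.6, 4.3, 1.5]) → bbox [9.8,-10.1,1.2] .. [27.4,-5.8,2.7]
B = cube([2.5, 4.4, 9.8]) → bbox [0,0,0] .. [2.5,4.4,9.8]
lo = A.lo+B.lo = [9.8+0, -10.1+0, 1.2+0] = [9.800,-10.100,1.200]
hi = A.hi+B.hi = [27.4+2.5, -5.8+4.4, 2.7+9.8] = [29.900,-1.400,12.500]
diag = √(20.1²+8.7²+11.3²) = √607.39 = 24.645


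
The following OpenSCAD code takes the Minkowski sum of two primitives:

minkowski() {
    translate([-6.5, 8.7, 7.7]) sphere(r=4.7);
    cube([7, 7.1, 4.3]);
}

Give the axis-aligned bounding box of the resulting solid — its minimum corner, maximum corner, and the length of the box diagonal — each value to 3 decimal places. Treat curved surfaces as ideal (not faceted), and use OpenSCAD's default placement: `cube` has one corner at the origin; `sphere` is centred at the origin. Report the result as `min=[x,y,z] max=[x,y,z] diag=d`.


A = translate([-6.5, 8.7, 7.7]) sphere(r=4.7) → bbox [-11.2,4,3] .. [-1.8,13.4,12.4]
B = cube([7, 7.1, 4.3]) → bbox [0,0,0] .. [7,7.1,4.3]
lo = A.lo+B.lo = [-11.2+0, 4+0, 3+0] = [-11.200,4.000,3.000]
hi = A.hi+B.hi = [-1.8+7, 13.4+7.1, 12.4+4.3] = [5.200,20.500,16.700]
diag = √(16.4²+16.5²+13.7²) = √728.9 = 26.998

min=[-11.200,4.000,3.000] max=[5.200,20.500,16.700] diag=26.998


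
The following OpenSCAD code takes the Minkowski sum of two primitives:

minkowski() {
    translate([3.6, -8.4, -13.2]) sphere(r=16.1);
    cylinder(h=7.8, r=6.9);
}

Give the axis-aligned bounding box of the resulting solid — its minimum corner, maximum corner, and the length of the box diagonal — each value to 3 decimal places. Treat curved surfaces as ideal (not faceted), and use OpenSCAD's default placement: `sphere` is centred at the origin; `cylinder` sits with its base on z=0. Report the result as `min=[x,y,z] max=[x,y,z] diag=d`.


A = translate([3.6, -8.4, -13.2]) sphere(r=16.1) → bbox [-12.5,-24.5,-29.3] .. [19.7,7.7,2.9]
B = cylinder(h=7.8, r=6.9) → bbox [-6.9,-6.9,0] .. [6.9,6.9,7.8]
lo = A.lo+B.lo = [-12.5-6.9, -24.5-6.9, -29.3+0] = [-19.400,-31.400,-29.300]
hi = A.hi+B.hi = [19.7+6.9, 7.7+6.9, 2.9+7.8] = [26.600,14.600,10.700]
diag = √(46²+46²+40²) = √5832 = 76.368

min=[-19.400,-31.400,-29.300] max=[26.600,14.600,10.700] diag=76.368


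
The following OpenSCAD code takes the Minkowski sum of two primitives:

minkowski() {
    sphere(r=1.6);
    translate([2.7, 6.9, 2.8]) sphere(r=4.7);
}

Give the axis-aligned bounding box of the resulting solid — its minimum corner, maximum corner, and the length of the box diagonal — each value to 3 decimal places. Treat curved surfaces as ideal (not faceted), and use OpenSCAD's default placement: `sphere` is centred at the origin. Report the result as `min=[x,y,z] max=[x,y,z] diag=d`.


min=[-3.600,0.600,-3.500] max=[9.000,13.200,9.100] diag=21.824

A = translate([2.7, 6.9, 2.8]) sphere(r=4.7) → bbox [-2,2.2,-1.9] .. [7.4,11.6,7.5]
B = sphere(r=1.6) → bbox [-1.6,-1.6,-1.6] .. [1.6,1.6,1.6]
lo = A.lo+B.lo = [-2-1.6, 2.2-1.6, -1.9-1.6] = [-3.600,0.600,-3.500]
hi = A.hi+B.hi = [7.4+1.6, 11.6+1.6, 7.5+1.6] = [9.000,13.200,9.100]
diag = √(12.6²+12.6²+12.6²) = √476.28 = 21.824


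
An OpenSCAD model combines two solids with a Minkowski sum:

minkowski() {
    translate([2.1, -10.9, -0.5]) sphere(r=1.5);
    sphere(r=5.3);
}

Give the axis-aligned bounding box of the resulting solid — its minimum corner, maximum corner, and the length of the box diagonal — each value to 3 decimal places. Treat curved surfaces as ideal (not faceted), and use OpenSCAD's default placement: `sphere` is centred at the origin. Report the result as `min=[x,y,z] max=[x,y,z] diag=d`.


A = translate([2.1, -10.9, -0.5]) sphere(r=1.5) → bbox [0.6,-12.4,-2] .. [3.6,-9.4,1]
B = sphere(r=5.3) → bbox [-5.3,-5.3,-5.3] .. [5.3,5.3,5.3]
lo = A.lo+B.lo = [0.6-5.3, -12.4-5.3, -2-5.3] = [-4.700,-17.700,-7.300]
hi = A.hi+B.hi = [3.6+5.3, -9.4+5.3, 1+5.3] = [8.900,-4.100,6.300]
diag = √(13.6²+13.6²+13.6²) = √554.88 = 23.556

min=[-4.700,-17.700,-7.300] max=[8.900,-4.100,6.300] diag=23.556


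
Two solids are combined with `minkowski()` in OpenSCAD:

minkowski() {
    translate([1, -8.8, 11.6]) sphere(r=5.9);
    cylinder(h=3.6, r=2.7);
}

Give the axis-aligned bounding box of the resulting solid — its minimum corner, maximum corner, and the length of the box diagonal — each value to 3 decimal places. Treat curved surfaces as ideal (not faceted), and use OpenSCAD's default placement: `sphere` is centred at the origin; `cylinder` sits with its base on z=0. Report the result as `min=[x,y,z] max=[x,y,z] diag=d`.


min=[-7.600,-17.400,5.700] max=[9.600,-0.200,21.100] diag=28.790

A = translate([1, -8.8, 11.6]) sphere(r=5.9) → bbox [-4.9,-14.7,5.7] .. [6.9,-2.9,17.5]
B = cylinder(h=3.6, r=2.7) → bbox [-2.7,-2.7,0] .. [2.7,2.7,3.6]
lo = A.lo+B.lo = [-4.9-2.7, -14.7-2.7, 5.7+0] = [-7.600,-17.400,5.700]
hi = A.hi+B.hi = [6.9+2.7, -2.9+2.7, 17.5+3.6] = [9.600,-0.200,21.100]
diag = √(17.2²+17.2²+15.4²) = √828.84 = 28.790


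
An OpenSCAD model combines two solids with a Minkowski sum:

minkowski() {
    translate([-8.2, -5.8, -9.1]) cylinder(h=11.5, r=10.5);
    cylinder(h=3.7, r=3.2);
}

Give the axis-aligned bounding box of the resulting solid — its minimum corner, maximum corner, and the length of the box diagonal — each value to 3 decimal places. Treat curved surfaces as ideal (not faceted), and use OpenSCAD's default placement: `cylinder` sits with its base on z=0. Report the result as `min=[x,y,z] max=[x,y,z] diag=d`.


A = translate([-8.2, -5.8, -9.1]) cylinder(h=11.5, r=10.5) → bbox [-18.7,-16.3,-9.1] .. [2.3,4.7,2.4]
B = cylinder(h=3.7, r=3.2) → bbox [-3.2,-3.2,0] .. [3.2,3.2,3.7]
lo = A.lo+B.lo = [-18.7-3.2, -16.3-3.2, -9.1+0] = [-21.900,-19.500,-9.100]
hi = A.hi+B.hi = [2.3+3.2, 4.7+3.2, 2.4+3.7] = [5.500,7.900,6.100]
diag = √(27.4²+27.4²+15.2²) = √1732.56 = 41.624

min=[-21.900,-19.500,-9.100] max=[5.500,7.900,6.100] diag=41.624


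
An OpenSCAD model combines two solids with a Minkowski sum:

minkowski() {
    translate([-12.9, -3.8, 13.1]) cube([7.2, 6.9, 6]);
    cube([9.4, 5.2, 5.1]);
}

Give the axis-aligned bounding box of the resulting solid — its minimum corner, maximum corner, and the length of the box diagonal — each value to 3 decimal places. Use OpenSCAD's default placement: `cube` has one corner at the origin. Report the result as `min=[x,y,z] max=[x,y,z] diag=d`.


A = translate([-12.9, -3.8, 13.1]) cube([7.2, 6.9, 6]) → bbox [-12.9,-3.8,13.1] .. [-5.7,3.1,19.1]
B = cube([9.4, 5.2, 5.1]) → bbox [0,0,0] .. [9.4,5.2,5.1]
lo = A.lo+B.lo = [-12.9+0, -3.8+0, 13.1+0] = [-12.900,-3.800,13.100]
hi = A.hi+B.hi = [-5.7+9.4, 3.1+5.2, 19.1+5.1] = [3.700,8.300,24.200]
diag = √(16.6²+12.1²+11.1²) = √545.18 = 23.349

min=[-12.900,-3.800,13.100] max=[3.700,8.300,24.200] diag=23.349


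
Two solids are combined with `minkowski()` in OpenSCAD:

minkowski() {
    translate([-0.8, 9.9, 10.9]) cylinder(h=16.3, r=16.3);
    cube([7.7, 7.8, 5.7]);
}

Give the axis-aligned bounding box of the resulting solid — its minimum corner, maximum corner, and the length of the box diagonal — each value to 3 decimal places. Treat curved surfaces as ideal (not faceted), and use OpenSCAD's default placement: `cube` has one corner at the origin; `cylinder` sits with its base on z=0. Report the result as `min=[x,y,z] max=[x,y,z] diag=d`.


min=[-17.100,-6.400,10.900] max=[23.200,34.000,32.900] diag=61.158

A = translate([-0.8, 9.9, 10.9]) cylinder(h=16.3, r=16.3) → bbox [-17.1,-6.4,10.9] .. [15.5,26.2,27.2]
B = cube([7.7, 7.8, 5.7]) → bbox [0,0,0] .. [7.7,7.8,5.7]
lo = A.lo+B.lo = [-17.1+0, -6.4+0, 10.9+0] = [-17.100,-6.400,10.900]
hi = A.hi+B.hi = [15.5+7.7, 26.2+7.8, 27.2+5.7] = [23.200,34.000,32.900]
diag = √(40.3²+40.4²+22²) = √3740.25 = 61.158


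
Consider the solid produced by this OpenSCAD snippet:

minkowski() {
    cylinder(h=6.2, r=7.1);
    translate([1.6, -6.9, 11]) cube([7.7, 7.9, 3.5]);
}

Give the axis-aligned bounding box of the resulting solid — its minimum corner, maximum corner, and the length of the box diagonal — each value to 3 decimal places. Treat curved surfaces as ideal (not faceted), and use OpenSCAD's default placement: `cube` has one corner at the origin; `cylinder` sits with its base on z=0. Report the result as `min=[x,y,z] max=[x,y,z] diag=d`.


min=[-5.500,-14.000,11.000] max=[16.400,8.100,20.700] diag=32.590

A = translate([1.6, -6.9, 11]) cube([7.7, 7.9, 3.5]) → bbox [1.6,-6.9,11] .. [9.3,1,14.5]
B = cylinder(h=6.2, r=7.1) → bbox [-7.1,-7.1,0] .. [7.1,7.1,6.2]
lo = A.lo+B.lo = [1.6-7.1, -6.9-7.1, 11+0] = [-5.500,-14.000,11.000]
hi = A.hi+B.hi = [9.3+7.1, 1+7.1, 14.5+6.2] = [16.400,8.100,20.700]
diag = √(21.9²+22.1²+9.7²) = √1062.11 = 32.590


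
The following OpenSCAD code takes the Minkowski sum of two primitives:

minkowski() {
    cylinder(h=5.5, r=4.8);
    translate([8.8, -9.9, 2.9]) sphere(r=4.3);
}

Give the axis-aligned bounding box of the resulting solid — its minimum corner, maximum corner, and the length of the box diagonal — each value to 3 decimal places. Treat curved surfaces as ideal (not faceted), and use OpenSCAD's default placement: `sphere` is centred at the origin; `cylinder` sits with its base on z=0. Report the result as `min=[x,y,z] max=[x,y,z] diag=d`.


min=[-0.300,-19.000,-1.400] max=[17.900,-0.800,12.700] diag=29.348

A = translate([8.8, -9.9, 2.9]) sphere(r=4.3) → bbox [4.5,-14.2,-1.4] .. [13.1,-5.6,7.2]
B = cylinder(h=5.5, r=4.8) → bbox [-4.8,-4.8,0] .. [4.8,4.8,5.5]
lo = A.lo+B.lo = [4.5-4.8, -14.2-4.8, -1.4+0] = [-0.300,-19.000,-1.400]
hi = A.hi+B.hi = [13.1+4.8, -5.6+4.8, 7.2+5.5] = [17.900,-0.800,12.700]
diag = √(18.2²+18.2²+14.1²) = √861.29 = 29.348


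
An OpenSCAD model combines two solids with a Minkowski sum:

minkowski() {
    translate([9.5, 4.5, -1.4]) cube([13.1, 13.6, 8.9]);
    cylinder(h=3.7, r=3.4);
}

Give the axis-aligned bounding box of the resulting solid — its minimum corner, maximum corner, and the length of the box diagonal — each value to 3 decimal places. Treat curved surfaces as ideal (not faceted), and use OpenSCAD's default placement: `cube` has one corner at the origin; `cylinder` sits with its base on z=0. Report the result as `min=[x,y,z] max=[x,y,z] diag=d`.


min=[6.100,1.100,-1.400] max=[26.000,21.500,11.200] diag=31.160

A = translate([9.5, 4.5, -1.4]) cube([13.1, 13.6, 8.9]) → bbox [9.5,4.5,-1.4] .. [22.6,18.1,7.5]
B = cylinder(h=3.7, r=3.4) → bbox [-3.4,-3.4,0] .. [3.4,3.4,3.7]
lo = A.lo+B.lo = [9.5-3.4, 4.5-3.4, -1.4+0] = [6.100,1.100,-1.400]
hi = A.hi+B.hi = [22.6+3.4, 18.1+3.4, 7.5+3.7] = [26.000,21.500,11.200]
diag = √(19.9²+20.4²+12.6²) = √970.93 = 31.160


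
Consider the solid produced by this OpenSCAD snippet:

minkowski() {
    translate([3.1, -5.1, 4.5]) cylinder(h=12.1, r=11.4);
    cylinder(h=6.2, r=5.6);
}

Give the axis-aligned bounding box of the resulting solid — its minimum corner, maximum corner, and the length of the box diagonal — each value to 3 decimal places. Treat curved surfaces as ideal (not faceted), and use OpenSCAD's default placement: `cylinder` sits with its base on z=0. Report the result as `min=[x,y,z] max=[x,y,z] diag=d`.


min=[-13.900,-22.100,4.500] max=[20.100,11.900,22.800] diag=51.448

A = translate([3.1, -5.1, 4.5]) cylinder(h=12.1, r=11.4) → bbox [-8.3,-16.5,4.5] .. [14.5,6.3,16.6]
B = cylinder(h=6.2, r=5.6) → bbox [-5.6,-5.6,0] .. [5.6,5.6,6.2]
lo = A.lo+B.lo = [-8.3-5.6, -16.5-5.6, 4.5+0] = [-13.900,-22.100,4.500]
hi = A.hi+B.hi = [14.5+5.6, 6.3+5.6, 16.6+6.2] = [20.100,11.900,22.800]
diag = √(34²+34²+18.3²) = √2646.89 = 51.448


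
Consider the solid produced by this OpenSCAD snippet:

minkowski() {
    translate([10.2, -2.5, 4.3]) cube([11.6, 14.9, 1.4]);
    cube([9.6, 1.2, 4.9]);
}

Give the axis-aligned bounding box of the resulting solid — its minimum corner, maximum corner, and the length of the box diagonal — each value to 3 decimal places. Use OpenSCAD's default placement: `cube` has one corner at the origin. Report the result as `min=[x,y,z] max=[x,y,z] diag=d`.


A = translate([10.2, -2.5, 4.3]) cube([11.6, 14.9, 1.4]) → bbox [10.2,-2.5,4.3] .. [21.8,12.4,5.7]
B = cube([9.6, 1.2, 4.9]) → bbox [0,0,0] .. [9.6,1.2,4.9]
lo = A.lo+B.lo = [10.2+0, -2.5+0, 4.3+0] = [10.200,-2.500,4.300]
hi = A.hi+B.hi = [21.8+9.6, 12.4+1.2, 5.7+4.9] = [31.400,13.600,10.600]
diag = √(21.2²+16.1²+6.3²) = √748.34 = 27.356

min=[10.200,-2.500,4.300] max=[31.400,13.600,10.600] diag=27.356


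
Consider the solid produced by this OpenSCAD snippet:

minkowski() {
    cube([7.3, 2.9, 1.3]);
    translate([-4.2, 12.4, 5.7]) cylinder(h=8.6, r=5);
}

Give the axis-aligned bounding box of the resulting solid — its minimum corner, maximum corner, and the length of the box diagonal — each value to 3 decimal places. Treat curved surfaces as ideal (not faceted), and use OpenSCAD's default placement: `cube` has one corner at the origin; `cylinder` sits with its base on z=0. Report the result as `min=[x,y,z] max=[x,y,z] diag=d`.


min=[-9.200,7.400,5.700] max=[8.100,20.300,15.600] diag=23.743

A = translate([-4.2, 12.4, 5.7]) cylinder(h=8.6, r=5) → bbox [-9.2,7.4,5.7] .. [0.8,17.4,14.3]
B = cube([7.3, 2.9, 1.3]) → bbox [0,0,0] .. [7.3,2.9,1.3]
lo = A.lo+B.lo = [-9.2+0, 7.4+0, 5.7+0] = [-9.200,7.400,5.700]
hi = A.hi+B.hi = [0.8+7.3, 17.4+2.9, 14.3+1.3] = [8.100,20.300,15.600]
diag = √(17.3²+12.9²+9.9²) = √563.71 = 23.743


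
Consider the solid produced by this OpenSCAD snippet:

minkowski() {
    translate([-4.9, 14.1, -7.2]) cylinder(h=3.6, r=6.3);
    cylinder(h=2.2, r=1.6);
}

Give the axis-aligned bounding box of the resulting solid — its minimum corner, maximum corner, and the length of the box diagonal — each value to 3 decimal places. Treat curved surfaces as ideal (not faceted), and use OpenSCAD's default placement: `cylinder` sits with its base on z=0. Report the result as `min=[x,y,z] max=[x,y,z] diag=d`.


min=[-12.800,6.200,-7.200] max=[3.000,22.000,-1.400] diag=23.085

A = translate([-4.9, 14.1, -7.2]) cylinder(h=3.6, r=6.3) → bbox [-11.2,7.8,-7.2] .. [1.4,20.4,-3.6]
B = cylinder(h=2.2, r=1.6) → bbox [-1.6,-1.6,0] .. [1.6,1.6,2.2]
lo = A.lo+B.lo = [-11.2-1.6, 7.8-1.6, -7.2+0] = [-12.800,6.200,-7.200]
hi = A.hi+B.hi = [1.4+1.6, 20.4+1.6, -3.6+2.2] = [3.000,22.000,-1.400]
diag = √(15.8²+15.8²+5.8²) = √532.92 = 23.085


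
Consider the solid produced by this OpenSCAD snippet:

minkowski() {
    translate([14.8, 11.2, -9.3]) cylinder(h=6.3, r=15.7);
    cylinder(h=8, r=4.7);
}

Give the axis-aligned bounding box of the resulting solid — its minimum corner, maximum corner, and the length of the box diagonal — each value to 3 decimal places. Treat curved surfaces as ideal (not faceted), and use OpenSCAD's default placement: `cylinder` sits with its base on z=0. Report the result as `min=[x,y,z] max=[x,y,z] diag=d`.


A = translate([14.8, 11.2, -9.3]) cylinder(h=6.3, r=15.7) → bbox [-0.9,-4.5,-9.3] .. [30.5,26.9,-3]
B = cylinder(h=8, r=4.7) → bbox [-4.7,-4.7,0] .. [4.7,4.7,8]
lo = A.lo+B.lo = [-0.9-4.7, -4.5-4.7, -9.3+0] = [-5.600,-9.200,-9.300]
hi = A.hi+B.hi = [30.5+4.7, 26.9+4.7, -3+8] = [35.200,31.600,5.000]
diag = √(40.8²+40.8²+14.3²) = √3533.77 = 59.446

min=[-5.600,-9.200,-9.300] max=[35.200,31.600,5.000] diag=59.446


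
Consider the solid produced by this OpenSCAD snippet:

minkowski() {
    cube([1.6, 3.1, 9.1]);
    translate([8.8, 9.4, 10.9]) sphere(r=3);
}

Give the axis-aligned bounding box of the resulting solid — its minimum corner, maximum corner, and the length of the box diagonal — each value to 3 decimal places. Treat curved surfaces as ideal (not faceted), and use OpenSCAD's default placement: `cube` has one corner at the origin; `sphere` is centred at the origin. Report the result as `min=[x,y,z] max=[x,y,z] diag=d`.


A = translate([8.8, 9.4, 10.9]) sphere(r=3) → bbox [5.8,6.4,7.9] .. [11.8,12.4,13.9]
B = cube([1.6, 3.1, 9.1]) → bbox [0,0,0] .. [1.6,3.1,9.1]
lo = A.lo+B.lo = [5.8+0, 6.4+0, 7.9+0] = [5.800,6.400,7.900]
hi = A.hi+B.hi = [11.8+1.6, 12.4+3.1, 13.9+9.1] = [13.400,15.500,23.000]
diag = √(7.6²+9.1²+15.1²) = √368.58 = 19.198

min=[5.800,6.400,7.900] max=[13.400,15.500,23.000] diag=19.198


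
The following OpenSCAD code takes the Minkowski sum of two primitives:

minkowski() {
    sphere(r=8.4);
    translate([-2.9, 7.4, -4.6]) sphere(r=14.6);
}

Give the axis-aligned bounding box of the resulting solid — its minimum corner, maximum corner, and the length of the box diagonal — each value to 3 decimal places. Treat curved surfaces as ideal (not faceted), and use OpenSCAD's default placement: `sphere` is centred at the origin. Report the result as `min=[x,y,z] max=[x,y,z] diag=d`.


A = translate([-2.9, 7.4, -4.6]) sphere(r=14.6) → bbox [-17.5,-7.2,-19.2] .. [11.7,22,10]
B = sphere(r=8.4) → bbox [-8.4,-8.4,-8.4] .. [8.4,8.4,8.4]
lo = A.lo+B.lo = [-17.5-8.4, -7.2-8.4, -19.2-8.4] = [-25.900,-15.600,-27.600]
hi = A.hi+B.hi = [11.7+8.4, 22+8.4, 10+8.4] = [20.100,30.400,18.400]
diag = √(46²+46²+46²) = √6348 = 79.674

min=[-25.900,-15.600,-27.600] max=[20.100,30.400,18.400] diag=79.674


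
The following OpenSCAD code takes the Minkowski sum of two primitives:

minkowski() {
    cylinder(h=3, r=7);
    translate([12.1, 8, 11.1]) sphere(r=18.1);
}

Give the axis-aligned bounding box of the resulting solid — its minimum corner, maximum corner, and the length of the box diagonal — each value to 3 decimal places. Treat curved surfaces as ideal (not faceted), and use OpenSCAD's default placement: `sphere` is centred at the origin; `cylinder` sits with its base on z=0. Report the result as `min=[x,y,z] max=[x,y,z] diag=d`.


min=[-13.000,-17.100,-7.000] max=[37.200,33.100,32.200] diag=81.097

A = translate([12.1, 8, 11.1]) sphere(r=18.1) → bbox [-6,-10.1,-7] .. [30.2,26.1,29.2]
B = cylinder(h=3, r=7) → bbox [-7,-7,0] .. [7,7,3]
lo = A.lo+B.lo = [-6-7, -10.1-7, -7+0] = [-13.000,-17.100,-7.000]
hi = A.hi+B.hi = [30.2+7, 26.1+7, 29.2+3] = [37.200,33.100,32.200]
diag = √(50.2²+50.2²+39.2²) = √6576.72 = 81.097


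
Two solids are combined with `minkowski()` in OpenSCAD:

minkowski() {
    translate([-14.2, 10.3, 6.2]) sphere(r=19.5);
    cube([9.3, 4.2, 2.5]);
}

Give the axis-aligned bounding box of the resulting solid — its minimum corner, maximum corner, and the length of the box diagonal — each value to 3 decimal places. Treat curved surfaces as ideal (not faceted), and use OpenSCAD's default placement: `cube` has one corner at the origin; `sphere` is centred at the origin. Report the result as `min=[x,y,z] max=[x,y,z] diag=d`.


A = translate([-14.2, 10.3, 6.2]) sphere(r=19.5) → bbox [-33.7,-9.2,-13.3] .. [5.3,29.8,25.7]
B = cube([9.3, 4.2, 2.5]) → bbox [0,0,0] .. [9.3,4.2,2.5]
lo = A.lo+B.lo = [-33.7+0, -9.2+0, -13.3+0] = [-33.700,-9.200,-13.300]
hi = A.hi+B.hi = [5.3+9.3, 29.8+4.2, 25.7+2.5] = [14.600,34.000,28.200]
diag = √(48.3²+43.2²+41.5²) = √5921.38 = 76.951

min=[-33.700,-9.200,-13.300] max=[14.600,34.000,28.200] diag=76.951


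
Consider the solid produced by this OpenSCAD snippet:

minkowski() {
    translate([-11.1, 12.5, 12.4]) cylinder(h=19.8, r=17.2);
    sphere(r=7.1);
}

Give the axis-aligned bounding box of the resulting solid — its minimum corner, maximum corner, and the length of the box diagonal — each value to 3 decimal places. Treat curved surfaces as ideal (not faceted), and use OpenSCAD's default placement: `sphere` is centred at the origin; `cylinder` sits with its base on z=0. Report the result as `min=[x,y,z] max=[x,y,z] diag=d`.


A = translate([-11.1, 12.5, 12.4]) cylinder(h=19.8, r=17.2) → bbox [-28.3,-4.7,12.4] .. [6.1,29.7,32.2]
B = sphere(r=7.1) → bbox [-7.1,-7.1,-7.1] .. [7.1,7.1,7.1]
lo = A.lo+B.lo = [-28.3-7.1, -4.7-7.1, 12.4-7.1] = [-35.400,-11.800,5.300]
hi = A.hi+B.hi = [6.1+7.1, 29.7+7.1, 32.2+7.1] = [13.200,36.800,39.300]
diag = √(48.6²+48.6²+34²) = √5879.92 = 76.681

min=[-35.400,-11.800,5.300] max=[13.200,36.800,39.300] diag=76.681


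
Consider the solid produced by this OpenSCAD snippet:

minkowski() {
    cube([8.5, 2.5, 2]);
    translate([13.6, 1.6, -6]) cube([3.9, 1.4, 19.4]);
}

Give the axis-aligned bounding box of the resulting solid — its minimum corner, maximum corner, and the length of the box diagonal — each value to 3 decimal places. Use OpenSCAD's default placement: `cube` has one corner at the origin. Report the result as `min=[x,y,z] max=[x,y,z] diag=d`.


A = translate([13.6, 1.6, -6]) cube([3.9, 1.4, 19.4]) → bbox [13.6,1.6,-6] .. [17.5,3,13.4]
B = cube([8.5, 2.5, 2]) → bbox [0,0,0] .. [8.5,2.5,2]
lo = A.lo+B.lo = [13.6+0, 1.6+0, -6+0] = [13.600,1.600,-6.000]
hi = A.hi+B.hi = [17.5+8.5, 3+2.5, 13.4+2] = [26.000,5.500,15.400]
diag = √(12.4²+3.9²+21.4²) = √626.93 = 25.039

min=[13.600,1.600,-6.000] max=[26.000,5.500,15.400] diag=25.039


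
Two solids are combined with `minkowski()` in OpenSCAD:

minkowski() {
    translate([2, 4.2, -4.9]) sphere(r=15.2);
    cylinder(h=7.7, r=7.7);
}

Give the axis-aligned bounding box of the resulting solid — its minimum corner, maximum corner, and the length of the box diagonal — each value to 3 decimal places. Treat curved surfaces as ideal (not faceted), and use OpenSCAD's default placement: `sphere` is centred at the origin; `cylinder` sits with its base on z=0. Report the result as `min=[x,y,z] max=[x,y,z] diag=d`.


min=[-20.900,-18.700,-20.100] max=[24.900,27.100,18.000] diag=75.146

A = translate([2, 4.2, -4.9]) sphere(r=15.2) → bbox [-13.2,-11,-20.1] .. [17.2,19.4,10.3]
B = cylinder(h=7.7, r=7.7) → bbox [-7.7,-7.7,0] .. [7.7,7.7,7.7]
lo = A.lo+B.lo = [-13.2-7.7, -11-7.7, -20.1+0] = [-20.900,-18.700,-20.100]
hi = A.hi+B.hi = [17.2+7.7, 19.4+7.7, 10.3+7.7] = [24.900,27.100,18.000]
diag = √(45.8²+45.8²+38.1²) = √5646.89 = 75.146


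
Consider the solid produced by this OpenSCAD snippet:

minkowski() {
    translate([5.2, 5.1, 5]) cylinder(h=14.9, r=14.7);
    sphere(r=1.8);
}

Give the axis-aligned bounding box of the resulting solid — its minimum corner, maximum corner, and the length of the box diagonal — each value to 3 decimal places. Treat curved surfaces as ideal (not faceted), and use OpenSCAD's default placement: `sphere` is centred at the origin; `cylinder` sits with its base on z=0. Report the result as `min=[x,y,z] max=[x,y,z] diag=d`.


A = translate([5.2, 5.1, 5]) cylinder(h=14.9, r=14.7) → bbox [-9.5,-9.6,5] .. [19.9,19.8,19.9]
B = sphere(r=1.8) → bbox [-1.8,-1.8,-1.8] .. [1.8,1.8,1.8]
lo = A.lo+B.lo = [-9.5-1.8, -9.6-1.8, 5-1.8] = [-11.300,-11.400,3.200]
hi = A.hi+B.hi = [19.9+1.8, 19.8+1.8, 19.9+1.8] = [21.700,21.600,21.700]
diag = √(33²+33²+18.5²) = √2520.25 = 50.202

min=[-11.300,-11.400,3.200] max=[21.700,21.600,21.700] diag=50.202


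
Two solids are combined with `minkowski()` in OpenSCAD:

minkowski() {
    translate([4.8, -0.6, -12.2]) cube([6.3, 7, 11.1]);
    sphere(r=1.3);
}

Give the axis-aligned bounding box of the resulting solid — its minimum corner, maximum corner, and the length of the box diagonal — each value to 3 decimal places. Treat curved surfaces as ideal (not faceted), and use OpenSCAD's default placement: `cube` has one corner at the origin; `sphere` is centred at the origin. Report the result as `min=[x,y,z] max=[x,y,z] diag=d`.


min=[3.500,-1.900,-13.500] max=[12.400,7.700,0.200] diag=18.949

A = translate([4.8, -0.6, -12.2]) cube([6.3, 7, 11.1]) → bbox [4.8,-0.6,-12.2] .. [11.1,6.4,-1.1]
B = sphere(r=1.3) → bbox [-1.3,-1.3,-1.3] .. [1.3,1.3,1.3]
lo = A.lo+B.lo = [4.8-1.3, -0.6-1.3, -12.2-1.3] = [3.500,-1.900,-13.500]
hi = A.hi+B.hi = [11.1+1.3, 6.4+1.3, -1.1+1.3] = [12.400,7.700,0.200]
diag = √(8.9²+9.6²+13.7²) = √359.06 = 18.949


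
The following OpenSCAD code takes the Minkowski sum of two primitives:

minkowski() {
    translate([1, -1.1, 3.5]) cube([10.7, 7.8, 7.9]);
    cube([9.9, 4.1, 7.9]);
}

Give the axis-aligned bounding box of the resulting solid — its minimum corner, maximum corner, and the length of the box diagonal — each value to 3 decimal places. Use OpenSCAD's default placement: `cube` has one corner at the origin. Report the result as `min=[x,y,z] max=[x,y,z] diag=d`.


A = translate([1, -1.1, 3.5]) cube([10.7, 7.8, 7.9]) → bbox [1,-1.1,3.5] .. [11.7,6.7,11.4]
B = cube([9.9, 4.1, 7.9]) → bbox [0,0,0] .. [9.9,4.1,7.9]
lo = A.lo+B.lo = [1+0, -1.1+0, 3.5+0] = [1.000,-1.100,3.500]
hi = A.hi+B.hi = [11.7+9.9, 6.7+4.1, 11.4+7.9] = [21.600,10.800,19.300]
diag = √(20.6²+11.9²+15.8²) = √815.61 = 28.559

min=[1.000,-1.100,3.500] max=[21.600,10.800,19.300] diag=28.559


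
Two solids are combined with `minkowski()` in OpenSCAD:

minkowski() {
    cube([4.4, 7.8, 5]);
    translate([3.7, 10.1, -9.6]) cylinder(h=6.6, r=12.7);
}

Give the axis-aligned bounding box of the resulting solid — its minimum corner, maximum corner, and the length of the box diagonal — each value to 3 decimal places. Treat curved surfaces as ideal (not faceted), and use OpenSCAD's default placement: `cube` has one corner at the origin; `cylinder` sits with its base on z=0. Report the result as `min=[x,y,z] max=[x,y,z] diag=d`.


min=[-9.000,-2.600,-9.600] max=[20.800,30.600,2.000] diag=46.096

A = translate([3.7, 10.1, -9.6]) cylinder(h=6.6, r=12.7) → bbox [-9,-2.6,-9.6] .. [16.4,22.8,-3]
B = cube([4.4, 7.8, 5]) → bbox [0,0,0] .. [4.4,7.8,5]
lo = A.lo+B.lo = [-9+0, -2.6+0, -9.6+0] = [-9.000,-2.600,-9.600]
hi = A.hi+B.hi = [16.4+4.4, 22.8+7.8, -3+5] = [20.800,30.600,2.000]
diag = √(29.8²+33.2²+11.6²) = √2124.84 = 46.096


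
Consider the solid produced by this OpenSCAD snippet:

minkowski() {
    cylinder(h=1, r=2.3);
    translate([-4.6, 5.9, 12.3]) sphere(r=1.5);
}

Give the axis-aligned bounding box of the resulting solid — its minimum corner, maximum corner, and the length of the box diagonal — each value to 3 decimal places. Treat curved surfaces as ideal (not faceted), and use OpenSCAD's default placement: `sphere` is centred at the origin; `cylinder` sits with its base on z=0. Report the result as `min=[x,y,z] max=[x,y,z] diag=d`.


A = translate([-4.6, 5.9, 12.3]) sphere(r=1.5) → bbox [-6.1,4.4,10.8] .. [-3.1,7.4,13.8]
B = cylinder(h=1, r=2.3) → bbox [-2.3,-2.3,0] .. [2.3,2.3,1]
lo = A.lo+B.lo = [-6.1-2.3, 4.4-2.3, 10.8+0] = [-8.400,2.100,10.800]
hi = A.hi+B.hi = [-3.1+2.3, 7.4+2.3, 13.8+1] = [-0.800,9.700,14.800]
diag = √(7.6²+7.6²+4²) = √131.52 = 11.468

min=[-8.400,2.100,10.800] max=[-0.800,9.700,14.800] diag=11.468


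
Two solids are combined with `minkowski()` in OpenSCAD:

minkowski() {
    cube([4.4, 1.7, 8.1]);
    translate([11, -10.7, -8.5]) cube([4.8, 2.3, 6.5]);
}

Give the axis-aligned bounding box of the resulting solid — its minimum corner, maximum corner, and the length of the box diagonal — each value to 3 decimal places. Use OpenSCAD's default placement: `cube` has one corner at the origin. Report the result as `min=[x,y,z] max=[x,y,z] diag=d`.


A = translate([11, -10.7, -8.5]) cube([4.8, 2.3, 6.5]) → bbox [11,-10.7,-8.5] .. [15.8,-8.4,-2]
B = cube([4.4, 1.7, 8.1]) → bbox [0,0,0] .. [4.4,1.7,8.1]
lo = A.lo+B.lo = [11+0, -10.7+0, -8.5+0] = [11.000,-10.700,-8.500]
hi = A.hi+B.hi = [15.8+4.4, -8.4+1.7, -2+8.1] = [20.200,-6.700,6.100]
diag = √(9.2²+4²+14.6²) = √313.8 = 17.714

min=[11.000,-10.700,-8.500] max=[20.200,-6.700,6.100] diag=17.714


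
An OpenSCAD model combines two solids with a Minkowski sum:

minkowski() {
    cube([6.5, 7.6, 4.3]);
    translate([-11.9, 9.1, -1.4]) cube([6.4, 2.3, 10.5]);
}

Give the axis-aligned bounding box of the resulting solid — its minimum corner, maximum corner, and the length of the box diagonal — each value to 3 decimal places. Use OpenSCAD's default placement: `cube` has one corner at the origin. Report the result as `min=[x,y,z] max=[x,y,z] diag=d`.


A = translate([-11.9, 9.1, -1.4]) cube([6.4, 2.3, 10.5]) → bbox [-11.9,9.1,-1.4] .. [-5.5,11.4,9.1]
B = cube([6.5, 7.6, 4.3]) → bbox [0,0,0] .. [6.5,7.6,4.3]
lo = A.lo+B.lo = [-11.9+0, 9.1+0, -1.4+0] = [-11.900,9.100,-1.400]
hi = A.hi+B.hi = [-5.5+6.5, 11.4+7.6, 9.1+4.3] = [1.000,19.000,13.400]
diag = √(12.9²+9.9²+14.8²) = √483.46 = 21.988

min=[-11.900,9.100,-1.400] max=[1.000,19.000,13.400] diag=21.988


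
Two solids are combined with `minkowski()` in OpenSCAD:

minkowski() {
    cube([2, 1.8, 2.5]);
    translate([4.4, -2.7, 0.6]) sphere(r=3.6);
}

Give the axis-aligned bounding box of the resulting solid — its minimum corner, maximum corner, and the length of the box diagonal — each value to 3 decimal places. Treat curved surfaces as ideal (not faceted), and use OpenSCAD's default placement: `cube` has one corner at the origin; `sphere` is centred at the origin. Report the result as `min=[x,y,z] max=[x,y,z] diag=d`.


min=[0.800,-6.300,-3.000] max=[10.000,2.700,6.700] diag=16.116

A = translate([4.4, -2.7, 0.6]) sphere(r=3.6) → bbox [0.8,-6.3,-3] .. [8,0.9,4.2]
B = cube([2, 1.8, 2.5]) → bbox [0,0,0] .. [2,1.8,2.5]
lo = A.lo+B.lo = [0.8+0, -6.3+0, -3+0] = [0.800,-6.300,-3.000]
hi = A.hi+B.hi = [8+2, 0.9+1.8, 4.2+2.5] = [10.000,2.700,6.700]
diag = √(9.2²+9²+9.7²) = √259.73 = 16.116


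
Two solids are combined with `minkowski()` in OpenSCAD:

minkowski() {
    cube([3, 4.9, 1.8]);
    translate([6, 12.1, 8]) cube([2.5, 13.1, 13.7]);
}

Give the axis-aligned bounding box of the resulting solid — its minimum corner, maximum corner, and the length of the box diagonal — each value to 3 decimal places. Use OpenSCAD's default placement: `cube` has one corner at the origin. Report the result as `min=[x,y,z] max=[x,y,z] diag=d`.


A = translate([6, 12.1, 8]) cube([2.5, 13.1, 13.7]) → bbox [6,12.1,8] .. [8.5,25.2,21.7]
B = cube([3, 4.9, 1.8]) → bbox [0,0,0] .. [3,4.9,1.8]
lo = A.lo+B.lo = [6+0, 12.1+0, 8+0] = [6.000,12.100,8.000]
hi = A.hi+B.hi = [8.5+3, 25.2+4.9, 21.7+1.8] = [11.500,30.100,23.500]
diag = √(5.5²+18²+15.5²) = √594.5 = 24.382

min=[6.000,12.100,8.000] max=[11.500,30.100,23.500] diag=24.382


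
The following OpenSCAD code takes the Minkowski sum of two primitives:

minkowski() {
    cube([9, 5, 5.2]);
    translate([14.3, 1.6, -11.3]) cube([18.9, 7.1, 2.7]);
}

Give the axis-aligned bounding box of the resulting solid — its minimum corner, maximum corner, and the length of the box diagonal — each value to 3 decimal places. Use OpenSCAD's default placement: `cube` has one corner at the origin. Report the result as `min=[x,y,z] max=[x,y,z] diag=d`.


A = translate([14.3, 1.6, -11.3]) cube([18.9, 7.1, 2.7]) → bbox [14.3,1.6,-11.3] .. [33.2,8.7,-8.6]
B = cube([9, 5, 5.2]) → bbox [0,0,0] .. [9,5,5.2]
lo = A.lo+B.lo = [14.3+0, 1.6+0, -11.3+0] = [14.300,1.600,-11.300]
hi = A.hi+B.hi = [33.2+9, 8.7+5, -8.6+5.2] = [42.200,13.700,-3.400]
diag = √(27.9²+12.1²+7.9²) = √987.23 = 31.420

min=[14.300,1.600,-11.300] max=[42.200,13.700,-3.400] diag=31.420


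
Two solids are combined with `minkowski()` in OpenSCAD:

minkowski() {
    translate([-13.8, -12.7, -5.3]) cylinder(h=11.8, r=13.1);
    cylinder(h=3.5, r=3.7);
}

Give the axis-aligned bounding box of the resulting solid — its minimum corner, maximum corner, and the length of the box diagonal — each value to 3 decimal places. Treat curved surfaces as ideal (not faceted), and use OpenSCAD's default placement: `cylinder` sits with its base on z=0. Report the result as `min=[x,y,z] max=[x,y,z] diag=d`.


A = translate([-13.8, -12.7, -5.3]) cylinder(h=11.8, r=13.1) → bbox [-26.9,-25.8,-5.3] .. [-0.7,0.4,6.5]
B = cylinder(h=3.5, r=3.7) → bbox [-3.7,-3.7,0] .. [3.7,3.7,3.5]
lo = A.lo+B.lo = [-26.9-3.7, -25.8-3.7, -5.3+0] = [-30.600,-29.500,-5.300]
hi = A.hi+B.hi = [-0.7+3.7, 0.4+3.7, 6.5+3.5] = [3.000,4.100,10.000]
diag = √(33.6²+33.6²+15.3²) = √2492.01 = 49.920

min=[-30.600,-29.500,-5.300] max=[3.000,4.100,10.000] diag=49.920


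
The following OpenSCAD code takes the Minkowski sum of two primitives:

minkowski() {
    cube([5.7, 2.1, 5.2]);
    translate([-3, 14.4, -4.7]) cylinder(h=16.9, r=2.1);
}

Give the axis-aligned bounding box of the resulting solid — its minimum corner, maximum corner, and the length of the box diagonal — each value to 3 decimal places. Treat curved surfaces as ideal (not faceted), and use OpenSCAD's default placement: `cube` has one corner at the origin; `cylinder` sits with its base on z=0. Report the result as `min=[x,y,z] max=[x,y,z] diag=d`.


min=[-5.100,12.300,-4.700] max=[4.800,18.600,17.400] diag=25.022

A = translate([-3, 14.4, -4.7]) cylinder(h=16.9, r=2.1) → bbox [-5.1,12.3,-4.7] .. [-0.9,16.5,12.2]
B = cube([5.7, 2.1, 5.2]) → bbox [0,0,0] .. [5.7,2.1,5.2]
lo = A.lo+B.lo = [-5.1+0, 12.3+0, -4.7+0] = [-5.100,12.300,-4.700]
hi = A.hi+B.hi = [-0.9+5.7, 16.5+2.1, 12.2+5.2] = [4.800,18.600,17.400]
diag = √(9.9²+6.3²+22.1²) = √626.11 = 25.022


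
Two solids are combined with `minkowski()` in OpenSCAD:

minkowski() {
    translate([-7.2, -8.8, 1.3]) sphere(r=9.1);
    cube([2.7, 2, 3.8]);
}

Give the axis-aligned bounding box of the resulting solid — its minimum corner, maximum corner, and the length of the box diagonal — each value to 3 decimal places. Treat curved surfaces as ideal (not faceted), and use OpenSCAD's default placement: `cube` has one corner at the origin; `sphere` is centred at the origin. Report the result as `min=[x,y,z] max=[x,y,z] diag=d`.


A = translate([-7.2, -8.8, 1.3]) sphere(r=9.1) → bbox [-16.3,-17.9,-7.8] .. [1.9,0.3,10.4]
B = cube([2.7, 2, 3.8]) → bbox [0,0,0] .. [2.7,2,3.8]
lo = A.lo+B.lo = [-16.3+0, -17.9+0, -7.8+0] = [-16.300,-17.900,-7.800]
hi = A.hi+B.hi = [1.9+2.7, 0.3+2, 10.4+3.8] = [4.600,2.300,14.200]
diag = √(20.9²+20.2²+22²) = √1328.85 = 36.453

min=[-16.300,-17.900,-7.800] max=[4.600,2.300,14.200] diag=36.453


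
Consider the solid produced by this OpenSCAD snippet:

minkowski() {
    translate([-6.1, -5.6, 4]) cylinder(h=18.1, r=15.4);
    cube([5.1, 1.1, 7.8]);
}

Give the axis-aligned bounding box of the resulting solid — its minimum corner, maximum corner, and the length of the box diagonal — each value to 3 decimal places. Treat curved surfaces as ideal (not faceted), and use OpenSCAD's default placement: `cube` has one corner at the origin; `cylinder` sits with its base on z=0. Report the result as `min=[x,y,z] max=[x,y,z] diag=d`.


A = translate([-6.1, -5.6, 4]) cylinder(h=18.1, r=15.4) → bbox [-21.5,-21,4] .. [9.3,9.8,22.1]
B = cube([5.1, 1.1, 7.8]) → bbox [0,0,0] .. [5.1,1.1,7.8]
lo = A.lo+B.lo = [-21.5+0, -21+0, 4+0] = [-21.500,-21.000,4.000]
hi = A.hi+B.hi = [9.3+5.1, 9.8+1.1, 22.1+7.8] = [14.400,10.900,29.900]
diag = √(35.9²+31.9²+25.9²) = √2977.23 = 54.564

min=[-21.500,-21.000,4.000] max=[14.400,10.900,29.900] diag=54.564


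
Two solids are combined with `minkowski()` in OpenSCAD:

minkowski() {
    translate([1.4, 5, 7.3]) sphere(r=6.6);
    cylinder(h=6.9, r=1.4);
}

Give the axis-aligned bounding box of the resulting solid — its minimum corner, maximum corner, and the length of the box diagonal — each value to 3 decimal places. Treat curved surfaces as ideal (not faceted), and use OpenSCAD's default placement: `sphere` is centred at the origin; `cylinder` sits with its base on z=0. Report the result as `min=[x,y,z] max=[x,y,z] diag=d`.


min=[-6.600,-3.000,0.700] max=[9.400,13.000,20.800] diag=30.266

A = translate([1.4, 5, 7.3]) sphere(r=6.6) → bbox [-5.2,-1.6,0.7] .. [8,11.6,13.9]
B = cylinder(h=6.9, r=1.4) → bbox [-1.4,-1.4,0] .. [1.4,1.4,6.9]
lo = A.lo+B.lo = [-5.2-1.4, -1.6-1.4, 0.7+0] = [-6.600,-3.000,0.700]
hi = A.hi+B.hi = [8+1.4, 11.6+1.4, 13.9+6.9] = [9.400,13.000,20.800]
diag = √(16²+16²+20.1²) = √916.01 = 30.266


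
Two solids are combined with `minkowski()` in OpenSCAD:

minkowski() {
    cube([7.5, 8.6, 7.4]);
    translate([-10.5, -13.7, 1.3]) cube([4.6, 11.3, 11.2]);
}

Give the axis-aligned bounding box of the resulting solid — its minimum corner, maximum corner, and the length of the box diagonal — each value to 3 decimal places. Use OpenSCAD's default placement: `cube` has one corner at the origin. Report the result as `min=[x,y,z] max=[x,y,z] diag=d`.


A = translate([-10.5, -13.7, 1.3]) cube([4.6, 11.3, 11.2]) → bbox [-10.5,-13.7,1.3] .. [-5.9,-2.4,12.5]
B = cube([7.5, 8.6, 7.4]) → bbox [0,0,0] .. [7.5,8.6,7.4]
lo = A.lo+B.lo = [-10.5+0, -13.7+0, 1.3+0] = [-10.500,-13.700,1.300]
hi = A.hi+B.hi = [-5.9+7.5, -2.4+8.6, 12.5+7.4] = [1.600,6.200,19.900]
diag = √(12.1²+19.9²+18.6²) = √888.38 = 29.806

min=[-10.500,-13.700,1.300] max=[1.600,6.200,19.900] diag=29.806


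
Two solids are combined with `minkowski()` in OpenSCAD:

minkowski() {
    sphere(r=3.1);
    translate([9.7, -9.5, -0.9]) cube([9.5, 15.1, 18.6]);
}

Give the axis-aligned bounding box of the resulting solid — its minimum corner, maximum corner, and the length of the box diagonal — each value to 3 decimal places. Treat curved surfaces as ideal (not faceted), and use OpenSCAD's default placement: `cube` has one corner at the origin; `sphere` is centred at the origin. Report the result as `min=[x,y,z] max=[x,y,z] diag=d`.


A = translate([9.7, -9.5, -0.9]) cube([9.5, 15.1, 18.6]) → bbox [9.7,-9.5,-0.9] .. [19.2,5.6,17.7]
B = sphere(r=3.1) → bbox [-3.1,-3.1,-3.1] .. [3.1,3.1,3.1]
lo = A.lo+B.lo = [9.7-3.1, -9.5-3.1, -0.9-3.1] = [6.600,-12.600,-4.000]
hi = A.hi+B.hi = [19.2+3.1, 5.6+3.1, 17.7+3.1] = [22.300,8.700,20.800]
diag = √(15.7²+21.3²+24.8²) = √1315.22 = 36.266

min=[6.600,-12.600,-4.000] max=[22.300,8.700,20.800] diag=36.266


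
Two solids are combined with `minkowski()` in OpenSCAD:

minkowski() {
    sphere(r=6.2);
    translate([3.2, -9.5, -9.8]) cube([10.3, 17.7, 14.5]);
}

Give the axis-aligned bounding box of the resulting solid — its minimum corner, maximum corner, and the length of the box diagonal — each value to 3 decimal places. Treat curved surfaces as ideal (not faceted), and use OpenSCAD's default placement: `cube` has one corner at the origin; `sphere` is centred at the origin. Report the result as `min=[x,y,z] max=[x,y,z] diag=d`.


min=[-3.000,-15.700,-16.000] max=[19.700,14.400,10.900] diag=46.313

A = translate([3.2, -9.5, -9.8]) cube([10.3, 17.7, 14.5]) → bbox [3.2,-9.5,-9.8] .. [13.5,8.2,4.7]
B = sphere(r=6.2) → bbox [-6.2,-6.2,-6.2] .. [6.2,6.2,6.2]
lo = A.lo+B.lo = [3.2-6.2, -9.5-6.2, -9.8-6.2] = [-3.000,-15.700,-16.000]
hi = A.hi+B.hi = [13.5+6.2, 8.2+6.2, 4.7+6.2] = [19.700,14.400,10.900]
diag = √(22.7²+30.1²+26.9²) = √2144.91 = 46.313


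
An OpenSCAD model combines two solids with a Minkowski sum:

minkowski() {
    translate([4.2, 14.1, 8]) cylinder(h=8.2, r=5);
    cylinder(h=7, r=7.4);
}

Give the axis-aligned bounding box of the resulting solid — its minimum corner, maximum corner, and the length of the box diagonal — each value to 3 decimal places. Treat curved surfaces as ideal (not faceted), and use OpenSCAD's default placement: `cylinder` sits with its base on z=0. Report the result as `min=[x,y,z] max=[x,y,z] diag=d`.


A = translate([4.2, 14.1, 8]) cylinder(h=8.2, r=5) → bbox [-0.8,9.1,8] .. [9.2,19.1,16.2]
B = cylinder(h=7, r=7.4) → bbox [-7.4,-7.4,0] .. [7.4,7.4,7]
lo = A.lo+B.lo = [-0.8-7.4, 9.1-7.4, 8+0] = [-8.200,1.700,8.000]
hi = A.hi+B.hi = [9.2+7.4, 19.1+7.4, 16.2+7] = [16.600,26.500,23.200]
diag = √(24.8²+24.8²+15.2²) = √1461.12 = 38.225

min=[-8.200,1.700,8.000] max=[16.600,26.500,23.200] diag=38.225
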